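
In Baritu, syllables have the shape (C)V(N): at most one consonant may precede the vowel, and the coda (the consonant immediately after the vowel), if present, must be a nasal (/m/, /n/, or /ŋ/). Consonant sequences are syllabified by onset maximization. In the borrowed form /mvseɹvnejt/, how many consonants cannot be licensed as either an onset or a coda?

6

Syllabifying with onset maximization leaves /m/, /v/, /ɹ/, /v/, /j/, /t/ stranded (only a nasal (/m/, /n/, or /ŋ/) is licensed in coda position; onsets are limited to one consonant).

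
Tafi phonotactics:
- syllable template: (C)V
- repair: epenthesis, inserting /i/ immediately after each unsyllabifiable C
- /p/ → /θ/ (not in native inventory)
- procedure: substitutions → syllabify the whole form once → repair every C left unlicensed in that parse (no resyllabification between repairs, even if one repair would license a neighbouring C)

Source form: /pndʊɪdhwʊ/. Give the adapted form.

θinidʊɪdihiwʊ

Substitution: /p/ → /θ/, giving /θndʊɪdhwʊ/.
Syllabifying with onset maximization leaves /θ/, /n/, /d/, /h/ stranded (no codas are permitted; onsets are limited to one consonant).
Epenthesis after each stranded consonant: /θ/ → /θi/, /n/ → /ni/, /d/ → /di/, /h/ → /hi/.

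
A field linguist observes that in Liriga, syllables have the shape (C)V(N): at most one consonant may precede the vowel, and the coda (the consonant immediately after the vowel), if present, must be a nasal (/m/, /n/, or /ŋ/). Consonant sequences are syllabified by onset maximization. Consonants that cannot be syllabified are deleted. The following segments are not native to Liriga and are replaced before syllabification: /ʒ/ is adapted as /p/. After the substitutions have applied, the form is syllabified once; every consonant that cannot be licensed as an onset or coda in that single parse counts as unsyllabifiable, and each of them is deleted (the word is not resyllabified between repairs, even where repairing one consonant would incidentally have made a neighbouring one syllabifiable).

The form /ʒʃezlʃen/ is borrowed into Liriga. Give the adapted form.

Substitution: /ʒ/ → /p/, giving /pʃezlʃen/.
Syllabifying with onset maximization leaves /p/, /z/, /l/ stranded (only a nasal (/m/, /n/, or /ŋ/) is licensed in coda position; onsets are limited to one consonant).
Deletion applies to /p/, /z/, /l/.

ʃeʃen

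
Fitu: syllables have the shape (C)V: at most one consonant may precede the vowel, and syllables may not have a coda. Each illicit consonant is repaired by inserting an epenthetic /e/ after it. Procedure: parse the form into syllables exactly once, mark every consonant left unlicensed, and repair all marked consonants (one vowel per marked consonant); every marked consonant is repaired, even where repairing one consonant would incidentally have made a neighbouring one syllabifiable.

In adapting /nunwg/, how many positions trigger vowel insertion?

The unsyllabifiable consonants are /n/, /w/, /g/; each receives one epenthetic vowel.

3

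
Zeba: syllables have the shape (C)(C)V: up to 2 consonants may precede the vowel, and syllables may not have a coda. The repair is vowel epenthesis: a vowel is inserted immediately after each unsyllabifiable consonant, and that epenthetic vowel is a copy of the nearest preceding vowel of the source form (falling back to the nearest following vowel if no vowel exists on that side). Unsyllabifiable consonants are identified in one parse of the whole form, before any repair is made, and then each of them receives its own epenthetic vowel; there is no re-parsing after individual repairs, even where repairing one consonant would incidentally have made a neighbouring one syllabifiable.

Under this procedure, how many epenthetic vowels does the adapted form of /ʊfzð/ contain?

3

The unsyllabifiable consonants are /f/, /z/, /ð/; each receives one epenthetic vowel.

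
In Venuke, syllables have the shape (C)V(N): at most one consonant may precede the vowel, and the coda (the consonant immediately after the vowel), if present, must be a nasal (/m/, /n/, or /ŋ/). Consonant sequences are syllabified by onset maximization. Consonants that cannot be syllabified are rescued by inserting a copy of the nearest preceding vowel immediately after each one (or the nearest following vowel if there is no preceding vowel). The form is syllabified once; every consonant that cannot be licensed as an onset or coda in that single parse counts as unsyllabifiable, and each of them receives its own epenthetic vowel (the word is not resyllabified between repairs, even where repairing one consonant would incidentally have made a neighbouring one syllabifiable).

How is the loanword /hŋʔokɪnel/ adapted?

Syllabifying with onset maximization leaves /h/, /ŋ/, /l/ stranded (only a nasal (/m/, /n/, or /ŋ/) is licensed in coda position; onsets are limited to one consonant).
Epenthesis after each stranded consonant: /h/ → /ho/, /ŋ/ → /ŋo/, /l/ → /le/.

hoŋoʔokɪnele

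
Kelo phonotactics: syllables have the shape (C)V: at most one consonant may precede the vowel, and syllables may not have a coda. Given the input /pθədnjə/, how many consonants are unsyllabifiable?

Under (C)V, the unsyllabifiable consonants are /p/, /d/, /n/ (no codas are permitted; onsets are limited to one consonant).

3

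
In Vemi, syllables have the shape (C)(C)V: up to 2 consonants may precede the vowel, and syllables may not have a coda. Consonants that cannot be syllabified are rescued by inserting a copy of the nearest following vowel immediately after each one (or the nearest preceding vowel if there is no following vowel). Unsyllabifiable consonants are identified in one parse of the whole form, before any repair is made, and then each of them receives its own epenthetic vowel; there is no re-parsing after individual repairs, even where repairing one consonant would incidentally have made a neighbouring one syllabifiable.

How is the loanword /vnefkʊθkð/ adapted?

vnefkʊθʊkʊðʊ

Under (C)(C)V, the unsyllabifiable consonants are /θ/, /k/, /ð/ (no codas are permitted; onsets may contain at most 2 consonants).
Each unlicensed consonant becomes the onset of a new syllable: /θ/ → /θʊ/, /k/ → /kʊ/, /ð/ → /ðʊ/.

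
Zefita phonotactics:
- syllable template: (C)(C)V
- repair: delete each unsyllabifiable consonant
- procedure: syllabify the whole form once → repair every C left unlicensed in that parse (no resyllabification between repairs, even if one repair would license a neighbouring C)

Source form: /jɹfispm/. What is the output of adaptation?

ɹfi

Under (C)(C)V, the unsyllabifiable consonants are /j/, /s/, /p/, /m/ (no codas are permitted; onsets may contain at most 2 consonants).
Deleting the stranded consonants removes /j/, /s/, /p/, /m/.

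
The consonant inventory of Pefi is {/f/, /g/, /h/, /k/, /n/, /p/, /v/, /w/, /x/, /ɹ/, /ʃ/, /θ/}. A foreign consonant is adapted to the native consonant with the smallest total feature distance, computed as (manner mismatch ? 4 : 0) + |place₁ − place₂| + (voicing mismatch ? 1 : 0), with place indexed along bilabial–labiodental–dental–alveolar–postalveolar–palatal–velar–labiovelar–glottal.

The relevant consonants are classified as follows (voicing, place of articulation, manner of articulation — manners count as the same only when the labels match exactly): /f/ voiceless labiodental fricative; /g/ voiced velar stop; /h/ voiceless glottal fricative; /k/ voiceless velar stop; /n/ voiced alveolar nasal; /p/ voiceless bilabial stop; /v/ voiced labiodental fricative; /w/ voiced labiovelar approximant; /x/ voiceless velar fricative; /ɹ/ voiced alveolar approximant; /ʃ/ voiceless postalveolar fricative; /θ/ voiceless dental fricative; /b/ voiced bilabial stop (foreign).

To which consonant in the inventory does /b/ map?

p

/p/ is closest: same manner (stop), place distance 0 (bilabial→bilabial), voicing differs (+1); total 1. Next closest is /v/ at distance 5.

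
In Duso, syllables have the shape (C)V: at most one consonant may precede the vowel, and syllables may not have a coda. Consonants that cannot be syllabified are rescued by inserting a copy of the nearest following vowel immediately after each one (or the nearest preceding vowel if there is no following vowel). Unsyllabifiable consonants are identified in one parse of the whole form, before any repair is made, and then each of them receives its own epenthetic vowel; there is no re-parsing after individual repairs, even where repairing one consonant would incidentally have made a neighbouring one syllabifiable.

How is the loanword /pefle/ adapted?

pefele

Syllabifying with onset maximization leaves /f/ stranded (no codas are permitted; onsets are limited to one consonant).
Each unlicensed consonant becomes the onset of a new syllable: /f/ → /fe/.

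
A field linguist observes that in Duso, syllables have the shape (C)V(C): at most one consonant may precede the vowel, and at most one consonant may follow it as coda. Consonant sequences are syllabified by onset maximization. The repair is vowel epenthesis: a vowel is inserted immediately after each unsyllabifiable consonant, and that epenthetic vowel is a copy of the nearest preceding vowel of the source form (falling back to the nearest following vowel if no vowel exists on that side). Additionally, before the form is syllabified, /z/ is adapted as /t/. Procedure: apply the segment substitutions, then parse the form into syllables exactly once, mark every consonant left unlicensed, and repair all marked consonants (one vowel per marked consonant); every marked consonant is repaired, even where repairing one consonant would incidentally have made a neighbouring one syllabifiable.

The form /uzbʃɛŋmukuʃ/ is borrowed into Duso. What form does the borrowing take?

Substitution: /z/ → /t/, giving /utbʃɛŋmukuʃ/.
Under (C)V(C), the unsyllabifiable consonants are /b/ (at most one coda consonant is licensed; onsets are limited to one consonant).
Epenthesis after each stranded consonant: /b/ → /bu/.

utbuʃɛŋmukuʃ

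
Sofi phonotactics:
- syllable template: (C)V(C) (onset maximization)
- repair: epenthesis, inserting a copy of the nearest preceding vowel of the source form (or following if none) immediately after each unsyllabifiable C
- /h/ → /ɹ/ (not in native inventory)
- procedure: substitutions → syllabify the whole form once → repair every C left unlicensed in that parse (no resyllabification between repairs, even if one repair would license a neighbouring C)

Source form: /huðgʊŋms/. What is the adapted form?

ɹuðgʊŋmʊsʊ

Substitution: /h/ → /ɹ/, giving /ɹuðgʊŋms/.
Syllabifying with onset maximization leaves /m/, /s/ stranded (at most one coda consonant is licensed; onsets are limited to one consonant).
Inserting the epenthetic vowel yields /m/ → /mʊ/, /s/ → /sʊ/.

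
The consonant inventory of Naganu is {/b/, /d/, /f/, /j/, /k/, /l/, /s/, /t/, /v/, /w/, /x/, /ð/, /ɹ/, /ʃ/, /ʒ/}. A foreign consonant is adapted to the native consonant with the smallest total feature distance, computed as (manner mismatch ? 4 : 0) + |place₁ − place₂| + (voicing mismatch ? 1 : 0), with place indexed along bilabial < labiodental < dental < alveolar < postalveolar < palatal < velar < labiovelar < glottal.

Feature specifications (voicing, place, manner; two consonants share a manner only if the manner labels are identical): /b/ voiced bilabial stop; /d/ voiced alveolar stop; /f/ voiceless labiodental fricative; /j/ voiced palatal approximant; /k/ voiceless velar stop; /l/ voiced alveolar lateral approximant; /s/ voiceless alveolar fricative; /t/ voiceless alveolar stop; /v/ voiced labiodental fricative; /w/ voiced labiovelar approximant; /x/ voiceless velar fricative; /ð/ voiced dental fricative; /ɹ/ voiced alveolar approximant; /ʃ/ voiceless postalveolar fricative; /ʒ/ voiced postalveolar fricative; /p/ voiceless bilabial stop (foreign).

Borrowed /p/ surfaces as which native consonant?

/b/ is closest: same manner (stop), place distance 0 (bilabial→bilabial), voicing differs (+1); total 1. Next closest is /t/ at distance 3.

b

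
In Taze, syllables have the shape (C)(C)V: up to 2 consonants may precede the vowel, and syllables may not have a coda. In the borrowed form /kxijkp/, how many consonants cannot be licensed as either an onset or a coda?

3

The consonants /j/, /k/, /p/ cannot be parsed into a legal (C)(C)V syllable (no codas are permitted; onsets may contain at most 2 consonants).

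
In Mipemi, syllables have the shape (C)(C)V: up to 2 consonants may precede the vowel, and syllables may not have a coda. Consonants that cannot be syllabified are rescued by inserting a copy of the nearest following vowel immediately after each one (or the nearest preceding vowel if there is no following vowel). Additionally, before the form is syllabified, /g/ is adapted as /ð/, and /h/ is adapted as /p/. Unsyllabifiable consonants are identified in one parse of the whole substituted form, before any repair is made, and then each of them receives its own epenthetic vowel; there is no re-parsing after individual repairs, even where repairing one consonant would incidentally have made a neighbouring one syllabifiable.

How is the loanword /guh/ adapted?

ðupu

Substitution: /g/ → /ð/, /h/ → /p/, giving /ðup/.
Syllabifying with onset maximization leaves /p/ stranded (no codas are permitted; onsets may contain at most 2 consonants).
Each unlicensed consonant becomes the onset of a new syllable: /p/ → /pu/.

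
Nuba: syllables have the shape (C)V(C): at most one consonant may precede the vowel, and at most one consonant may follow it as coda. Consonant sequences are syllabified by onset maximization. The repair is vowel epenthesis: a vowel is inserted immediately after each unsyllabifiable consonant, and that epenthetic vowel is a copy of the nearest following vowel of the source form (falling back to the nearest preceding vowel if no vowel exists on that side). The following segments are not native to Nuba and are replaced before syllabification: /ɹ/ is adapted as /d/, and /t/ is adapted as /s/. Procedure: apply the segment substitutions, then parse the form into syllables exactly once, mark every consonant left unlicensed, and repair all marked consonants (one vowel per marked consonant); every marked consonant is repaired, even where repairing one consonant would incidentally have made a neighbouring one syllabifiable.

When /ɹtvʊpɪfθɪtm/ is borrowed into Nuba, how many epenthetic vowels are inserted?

After substitution the input is /dsvʊpɪfθɪsm/.
The unsyllabifiable consonants are /d/, /s/, /m/; each receives one epenthetic vowel.

3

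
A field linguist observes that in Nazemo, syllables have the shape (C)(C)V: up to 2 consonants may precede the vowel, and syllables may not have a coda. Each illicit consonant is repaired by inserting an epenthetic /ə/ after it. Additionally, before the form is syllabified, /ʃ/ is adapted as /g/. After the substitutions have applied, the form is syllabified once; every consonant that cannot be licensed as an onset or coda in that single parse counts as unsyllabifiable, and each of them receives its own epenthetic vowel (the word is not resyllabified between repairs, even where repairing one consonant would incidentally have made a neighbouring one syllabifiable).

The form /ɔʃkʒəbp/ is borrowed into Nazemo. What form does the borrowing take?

Substitution: /ʃ/ → /g/, giving /ɔgkʒəbp/.
The consonants /g/, /b/, /p/ cannot be parsed into a legal (C)(C)V syllable (no codas are permitted; onsets may contain at most 2 consonants).
Inserting the epenthetic vowel yields /g/ → /gə/, /b/ → /bə/, /p/ → /pə/.

ɔgəkʒəbəpə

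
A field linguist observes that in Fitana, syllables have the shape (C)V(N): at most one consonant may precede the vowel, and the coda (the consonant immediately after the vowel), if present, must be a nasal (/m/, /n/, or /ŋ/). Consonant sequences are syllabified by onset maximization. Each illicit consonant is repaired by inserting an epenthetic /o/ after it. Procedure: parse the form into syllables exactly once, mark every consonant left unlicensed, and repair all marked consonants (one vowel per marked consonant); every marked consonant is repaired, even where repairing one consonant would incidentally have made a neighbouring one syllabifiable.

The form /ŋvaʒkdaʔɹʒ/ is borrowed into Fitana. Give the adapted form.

ŋovaʒokodaʔoɹoʒo

The consonants /ŋ/, /ʒ/, /k/, /ʔ/, /ɹ/, /ʒ/ cannot be parsed into a legal (C)V(N) syllable (only a nasal (/m/, /n/, or /ŋ/) is licensed in coda position; onsets are limited to one consonant).
Inserting the epenthetic vowel yields /ŋ/ → /ŋo/, /ʒ/ → /ʒo/, /k/ → /ko/, /ʔ/ → /ʔo/, /ɹ/ → /ɹo/, /ʒ/ → /ʒo/.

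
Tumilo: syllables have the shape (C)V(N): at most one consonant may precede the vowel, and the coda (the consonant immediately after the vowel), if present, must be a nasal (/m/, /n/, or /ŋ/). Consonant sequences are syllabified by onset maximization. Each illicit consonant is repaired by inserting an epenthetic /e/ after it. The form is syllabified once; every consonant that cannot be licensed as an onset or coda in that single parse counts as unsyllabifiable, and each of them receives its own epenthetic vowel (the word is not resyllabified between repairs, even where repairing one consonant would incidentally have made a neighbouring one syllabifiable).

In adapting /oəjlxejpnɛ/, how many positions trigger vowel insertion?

4

The unsyllabifiable consonants are /j/, /l/, /j/, /p/; each receives one epenthetic vowel.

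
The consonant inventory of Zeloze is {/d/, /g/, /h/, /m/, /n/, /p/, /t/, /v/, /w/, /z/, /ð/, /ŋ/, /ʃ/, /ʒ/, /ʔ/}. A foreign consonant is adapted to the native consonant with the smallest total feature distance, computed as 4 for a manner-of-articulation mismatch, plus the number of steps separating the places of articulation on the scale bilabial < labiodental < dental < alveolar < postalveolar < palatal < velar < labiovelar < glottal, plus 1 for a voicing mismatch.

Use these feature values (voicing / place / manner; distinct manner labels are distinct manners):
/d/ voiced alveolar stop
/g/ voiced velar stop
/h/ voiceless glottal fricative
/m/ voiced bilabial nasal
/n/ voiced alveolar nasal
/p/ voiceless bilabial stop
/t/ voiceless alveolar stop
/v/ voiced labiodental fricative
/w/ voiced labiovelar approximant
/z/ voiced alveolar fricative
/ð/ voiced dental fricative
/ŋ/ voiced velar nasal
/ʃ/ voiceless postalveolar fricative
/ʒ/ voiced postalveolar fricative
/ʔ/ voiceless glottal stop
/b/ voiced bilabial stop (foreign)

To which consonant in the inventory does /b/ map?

p

/p/ is closest: same manner (stop), place distance 0 (bilabial→bilabial), voicing differs (+1); total 1. Next closest is /d/ at distance 3.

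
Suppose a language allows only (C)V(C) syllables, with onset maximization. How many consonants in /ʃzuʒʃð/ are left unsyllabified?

3

Under (C)V(C), the unsyllabifiable consonants are /ʃ/, /ʃ/, /ð/ (at most one coda consonant is licensed; onsets are limited to one consonant).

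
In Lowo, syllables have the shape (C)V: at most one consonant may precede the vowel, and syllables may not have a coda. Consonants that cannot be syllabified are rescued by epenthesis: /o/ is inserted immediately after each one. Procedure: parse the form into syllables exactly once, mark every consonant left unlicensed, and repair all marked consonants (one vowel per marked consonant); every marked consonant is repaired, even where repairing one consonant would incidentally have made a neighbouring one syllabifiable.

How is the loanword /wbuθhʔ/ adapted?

wobuθohoʔo

Syllabifying with onset maximization leaves /w/, /θ/, /h/, /ʔ/ stranded (no codas are permitted; onsets are limited to one consonant).
Inserting the epenthetic vowel yields /w/ → /wo/, /θ/ → /θo/, /h/ → /ho/, /ʔ/ → /ʔo/.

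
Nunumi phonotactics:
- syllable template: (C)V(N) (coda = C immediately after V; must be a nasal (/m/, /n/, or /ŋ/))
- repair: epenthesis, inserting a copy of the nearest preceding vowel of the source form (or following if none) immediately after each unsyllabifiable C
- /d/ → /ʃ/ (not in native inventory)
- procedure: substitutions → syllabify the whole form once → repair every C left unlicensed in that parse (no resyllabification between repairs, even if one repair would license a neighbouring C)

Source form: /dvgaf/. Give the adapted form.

ʃavagafa

Substitution: /d/ → /ʃ/, giving /ʃvgaf/.
Syllabifying with onset maximization leaves /ʃ/, /v/, /f/ stranded (only a nasal (/m/, /n/, or /ŋ/) is licensed in coda position; onsets are limited to one consonant).
Inserting the epenthetic vowel yields /ʃ/ → /ʃa/, /v/ → /va/, /f/ → /fa/.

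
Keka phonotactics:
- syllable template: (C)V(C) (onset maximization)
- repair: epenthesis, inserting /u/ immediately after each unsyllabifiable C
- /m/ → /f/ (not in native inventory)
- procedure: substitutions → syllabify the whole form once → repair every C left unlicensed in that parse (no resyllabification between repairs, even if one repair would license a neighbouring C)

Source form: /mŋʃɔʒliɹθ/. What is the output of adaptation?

fuŋuʃɔʒliɹθu

Substitution: /m/ → /f/, giving /fŋʃɔʒliɹθ/.
Under (C)V(C), the unsyllabifiable consonants are /f/, /ŋ/, /θ/ (at most one coda consonant is licensed; onsets are limited to one consonant).
Each unlicensed consonant becomes the onset of a new syllable: /f/ → /fu/, /ŋ/ → /ŋu/, /θ/ → /θu/.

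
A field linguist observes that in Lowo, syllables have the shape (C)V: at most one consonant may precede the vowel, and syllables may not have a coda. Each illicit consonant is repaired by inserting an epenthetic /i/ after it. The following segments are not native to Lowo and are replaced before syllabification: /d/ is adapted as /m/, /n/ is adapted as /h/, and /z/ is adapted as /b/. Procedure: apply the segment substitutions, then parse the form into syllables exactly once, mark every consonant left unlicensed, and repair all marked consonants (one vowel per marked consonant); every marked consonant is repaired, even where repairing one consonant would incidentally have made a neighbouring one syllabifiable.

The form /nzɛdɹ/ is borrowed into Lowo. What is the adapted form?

Substitution: /n/ → /h/, /z/ → /b/, /d/ → /m/, giving /hbɛmɹ/.
The consonants /h/, /m/, /ɹ/ cannot be parsed into a legal (C)V syllable (no codas are permitted; onsets are limited to one consonant).
Each unlicensed consonant becomes the onset of a new syllable: /h/ → /hi/, /m/ → /mi/, /ɹ/ → /ɹi/.

hibɛmiɹi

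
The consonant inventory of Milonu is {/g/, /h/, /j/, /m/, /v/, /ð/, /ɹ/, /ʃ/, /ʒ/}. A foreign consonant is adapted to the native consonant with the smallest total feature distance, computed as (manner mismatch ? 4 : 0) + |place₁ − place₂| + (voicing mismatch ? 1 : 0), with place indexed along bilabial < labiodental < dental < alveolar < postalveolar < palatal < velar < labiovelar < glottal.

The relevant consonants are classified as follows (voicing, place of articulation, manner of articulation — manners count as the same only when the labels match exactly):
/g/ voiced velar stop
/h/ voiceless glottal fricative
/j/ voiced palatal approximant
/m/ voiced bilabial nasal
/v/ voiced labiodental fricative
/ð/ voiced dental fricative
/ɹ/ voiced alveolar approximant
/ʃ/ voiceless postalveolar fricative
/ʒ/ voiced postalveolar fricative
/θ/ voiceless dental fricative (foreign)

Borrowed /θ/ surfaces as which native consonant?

ð

/ð/ is closest: same manner (fricative), place distance 0 (dental→dental), voicing differs (+1); total 1. Next closest is /v/ at distance 2.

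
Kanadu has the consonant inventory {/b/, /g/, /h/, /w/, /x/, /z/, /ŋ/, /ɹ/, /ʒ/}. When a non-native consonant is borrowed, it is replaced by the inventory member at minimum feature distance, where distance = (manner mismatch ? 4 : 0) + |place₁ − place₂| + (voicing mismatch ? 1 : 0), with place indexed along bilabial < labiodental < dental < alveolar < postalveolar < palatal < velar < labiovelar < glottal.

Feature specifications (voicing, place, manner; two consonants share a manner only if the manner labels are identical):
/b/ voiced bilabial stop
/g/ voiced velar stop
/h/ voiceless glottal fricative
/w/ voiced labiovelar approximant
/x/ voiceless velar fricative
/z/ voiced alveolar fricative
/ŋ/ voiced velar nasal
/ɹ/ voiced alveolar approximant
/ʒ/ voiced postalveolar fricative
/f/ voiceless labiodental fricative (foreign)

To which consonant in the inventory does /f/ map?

/z/ is closest: same manner (fricative), place distance 2 (labiodental→alveolar), voicing differs (+1); total 3. Next closest is /ʒ/ at distance 4.

z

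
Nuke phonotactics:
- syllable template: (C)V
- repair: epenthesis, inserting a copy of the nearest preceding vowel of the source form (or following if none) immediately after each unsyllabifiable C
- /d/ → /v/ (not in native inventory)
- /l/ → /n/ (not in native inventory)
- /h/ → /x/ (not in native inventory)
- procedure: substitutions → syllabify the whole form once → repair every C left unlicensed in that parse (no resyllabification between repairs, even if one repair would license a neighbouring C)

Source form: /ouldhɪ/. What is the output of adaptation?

ounuvuxɪ

Substitution: /l/ → /n/, /d/ → /v/, /h/ → /x/, giving /ounvxɪ/.
Under (C)V, the unsyllabifiable consonants are /n/, /v/ (no codas are permitted; onsets are limited to one consonant).
Inserting the epenthetic vowel yields /n/ → /nu/, /v/ → /vu/.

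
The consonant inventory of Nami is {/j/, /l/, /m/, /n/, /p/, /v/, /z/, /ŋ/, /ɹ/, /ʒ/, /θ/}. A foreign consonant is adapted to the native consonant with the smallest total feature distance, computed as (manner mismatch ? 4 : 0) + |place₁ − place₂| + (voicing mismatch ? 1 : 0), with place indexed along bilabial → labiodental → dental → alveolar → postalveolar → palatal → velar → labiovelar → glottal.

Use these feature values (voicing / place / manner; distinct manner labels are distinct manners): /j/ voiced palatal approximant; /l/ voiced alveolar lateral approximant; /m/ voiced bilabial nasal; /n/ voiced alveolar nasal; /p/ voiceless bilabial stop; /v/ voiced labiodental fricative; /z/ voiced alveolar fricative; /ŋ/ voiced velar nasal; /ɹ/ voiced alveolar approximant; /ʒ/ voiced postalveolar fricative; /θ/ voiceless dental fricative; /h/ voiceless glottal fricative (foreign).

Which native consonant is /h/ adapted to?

ʒ

/ʒ/ is closest: same manner (fricative), place distance 4 (glottal→postalveolar), voicing differs (+1); total 5. Next closest is /z/ at distance 6.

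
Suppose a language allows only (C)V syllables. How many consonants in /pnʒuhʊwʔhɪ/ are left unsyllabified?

The consonants /p/, /n/, /w/, /ʔ/ cannot be parsed into a legal (C)V syllable (no codas are permitted; onsets are limited to one consonant).

4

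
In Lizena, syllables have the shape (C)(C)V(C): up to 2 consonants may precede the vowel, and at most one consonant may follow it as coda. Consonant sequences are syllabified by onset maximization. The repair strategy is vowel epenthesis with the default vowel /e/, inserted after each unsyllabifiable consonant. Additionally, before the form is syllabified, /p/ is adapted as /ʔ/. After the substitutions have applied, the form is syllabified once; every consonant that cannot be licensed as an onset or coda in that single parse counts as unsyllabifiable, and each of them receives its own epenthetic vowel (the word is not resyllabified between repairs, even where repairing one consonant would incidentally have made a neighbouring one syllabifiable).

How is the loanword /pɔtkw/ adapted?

ʔɔtkewe

Substitution: /p/ → /ʔ/, giving /ʔɔtkw/.
Under (C)(C)V(C), the unsyllabifiable consonants are /k/, /w/ (at most one coda consonant is licensed; onsets may contain at most 2 consonants).
Epenthesis after each stranded consonant: /k/ → /ke/, /w/ → /we/.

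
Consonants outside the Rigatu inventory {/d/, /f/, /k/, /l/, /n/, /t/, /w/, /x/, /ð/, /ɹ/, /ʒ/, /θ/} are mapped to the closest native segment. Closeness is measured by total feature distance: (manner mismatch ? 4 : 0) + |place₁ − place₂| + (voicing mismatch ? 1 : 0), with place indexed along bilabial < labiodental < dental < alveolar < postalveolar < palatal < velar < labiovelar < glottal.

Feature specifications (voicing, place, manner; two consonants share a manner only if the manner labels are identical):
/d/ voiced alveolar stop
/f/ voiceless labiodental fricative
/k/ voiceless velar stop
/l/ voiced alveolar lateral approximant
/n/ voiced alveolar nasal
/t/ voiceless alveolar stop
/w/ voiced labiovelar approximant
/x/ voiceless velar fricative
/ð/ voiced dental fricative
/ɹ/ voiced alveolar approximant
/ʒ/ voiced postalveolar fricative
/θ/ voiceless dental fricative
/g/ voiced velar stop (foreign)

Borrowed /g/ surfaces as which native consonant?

k

/k/ is closest: same manner (stop), place distance 0 (velar→velar), voicing differs (+1); total 1. Next closest is /d/ at distance 3.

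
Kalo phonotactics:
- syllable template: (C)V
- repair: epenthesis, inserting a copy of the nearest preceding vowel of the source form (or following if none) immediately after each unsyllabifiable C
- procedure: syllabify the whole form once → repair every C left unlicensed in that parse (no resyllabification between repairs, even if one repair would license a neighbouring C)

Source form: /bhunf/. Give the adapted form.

buhunufu

The consonants /b/, /n/, /f/ cannot be parsed into a legal (C)V syllable (no codas are permitted; onsets are limited to one consonant).
Epenthesis after each stranded consonant: /b/ → /bu/, /n/ → /nu/, /f/ → /fu/.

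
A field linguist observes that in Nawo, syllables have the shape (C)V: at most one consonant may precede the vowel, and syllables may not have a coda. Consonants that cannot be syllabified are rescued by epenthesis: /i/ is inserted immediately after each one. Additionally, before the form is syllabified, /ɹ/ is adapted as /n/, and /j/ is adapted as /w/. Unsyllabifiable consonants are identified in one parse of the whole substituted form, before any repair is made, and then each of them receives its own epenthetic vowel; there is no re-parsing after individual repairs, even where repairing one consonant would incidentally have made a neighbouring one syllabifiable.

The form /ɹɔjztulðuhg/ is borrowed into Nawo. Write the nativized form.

nɔwizituliðuhigi

Substitution: /ɹ/ → /n/, /j/ → /w/, giving /nɔwztulðuhg/.
The consonants /w/, /z/, /l/, /h/, /g/ cannot be parsed into a legal (C)V syllable (no codas are permitted; onsets are limited to one consonant).
Each unlicensed consonant becomes the onset of a new syllable: /w/ → /wi/, /z/ → /zi/, /l/ → /li/, /h/ → /hi/, /g/ → /gi/.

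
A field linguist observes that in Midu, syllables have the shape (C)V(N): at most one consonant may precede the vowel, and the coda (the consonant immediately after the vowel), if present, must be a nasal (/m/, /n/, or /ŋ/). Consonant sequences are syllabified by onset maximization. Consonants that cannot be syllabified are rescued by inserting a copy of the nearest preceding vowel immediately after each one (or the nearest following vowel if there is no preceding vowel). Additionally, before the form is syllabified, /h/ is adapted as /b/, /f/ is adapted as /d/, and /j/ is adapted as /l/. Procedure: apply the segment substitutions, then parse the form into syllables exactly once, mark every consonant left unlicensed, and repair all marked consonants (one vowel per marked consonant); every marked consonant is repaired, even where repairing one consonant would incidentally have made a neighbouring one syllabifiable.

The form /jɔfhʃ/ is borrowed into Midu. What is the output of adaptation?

lɔdɔbɔʃɔ

Substitution: /j/ → /l/, /f/ → /d/, /h/ → /b/, giving /lɔdbʃ/.
Under (C)V(N), the unsyllabifiable consonants are /d/, /b/, /ʃ/ (only a nasal (/m/, /n/, or /ŋ/) is licensed in coda position; onsets are limited to one consonant).
Each unlicensed consonant becomes the onset of a new syllable: /d/ → /dɔ/, /b/ → /bɔ/, /ʃ/ → /ʃɔ/.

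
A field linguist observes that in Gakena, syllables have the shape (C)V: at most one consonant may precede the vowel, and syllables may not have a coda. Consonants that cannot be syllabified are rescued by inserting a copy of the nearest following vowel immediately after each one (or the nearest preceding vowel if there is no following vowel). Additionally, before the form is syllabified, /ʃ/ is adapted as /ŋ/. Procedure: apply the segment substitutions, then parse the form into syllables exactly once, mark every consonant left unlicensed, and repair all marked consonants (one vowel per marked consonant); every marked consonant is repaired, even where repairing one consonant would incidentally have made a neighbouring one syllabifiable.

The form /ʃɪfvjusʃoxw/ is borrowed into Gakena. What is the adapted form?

Substitution: /ʃ/ → /ŋ/, giving /ŋɪfvjusŋoxw/.
Syllabifying with onset maximization leaves /f/, /v/, /s/, /x/, /w/ stranded (no codas are permitted; onsets are limited to one consonant).
Inserting the epenthetic vowel yields /f/ → /fu/, /v/ → /vu/, /s/ → /so/, /x/ → /xo/, /w/ → /wo/.

ŋɪfuvujusoŋoxowo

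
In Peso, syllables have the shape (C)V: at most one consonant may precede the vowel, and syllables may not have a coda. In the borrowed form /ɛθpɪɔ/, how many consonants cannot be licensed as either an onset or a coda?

1

Syllabifying with onset maximization leaves /θ/ stranded (no codas are permitted; onsets are limited to one consonant).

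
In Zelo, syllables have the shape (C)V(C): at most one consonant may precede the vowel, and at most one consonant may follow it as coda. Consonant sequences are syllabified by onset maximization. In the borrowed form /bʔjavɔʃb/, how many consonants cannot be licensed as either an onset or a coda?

The consonants /b/, /ʔ/, /b/ cannot be parsed into a legal (C)V(C) syllable (at most one coda consonant is licensed; onsets are limited to one consonant).

3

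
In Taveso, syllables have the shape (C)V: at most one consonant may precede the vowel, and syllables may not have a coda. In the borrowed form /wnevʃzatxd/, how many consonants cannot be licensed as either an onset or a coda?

6

The consonants /w/, /v/, /ʃ/, /t/, /x/, /d/ cannot be parsed into a legal (C)V syllable (no codas are permitted; onsets are limited to one consonant).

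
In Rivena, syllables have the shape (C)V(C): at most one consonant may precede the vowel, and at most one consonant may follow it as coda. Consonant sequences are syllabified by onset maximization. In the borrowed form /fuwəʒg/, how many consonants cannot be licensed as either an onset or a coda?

Under (C)V(C), the unsyllabifiable consonants are /g/ (at most one coda consonant is licensed; onsets are limited to one consonant).

1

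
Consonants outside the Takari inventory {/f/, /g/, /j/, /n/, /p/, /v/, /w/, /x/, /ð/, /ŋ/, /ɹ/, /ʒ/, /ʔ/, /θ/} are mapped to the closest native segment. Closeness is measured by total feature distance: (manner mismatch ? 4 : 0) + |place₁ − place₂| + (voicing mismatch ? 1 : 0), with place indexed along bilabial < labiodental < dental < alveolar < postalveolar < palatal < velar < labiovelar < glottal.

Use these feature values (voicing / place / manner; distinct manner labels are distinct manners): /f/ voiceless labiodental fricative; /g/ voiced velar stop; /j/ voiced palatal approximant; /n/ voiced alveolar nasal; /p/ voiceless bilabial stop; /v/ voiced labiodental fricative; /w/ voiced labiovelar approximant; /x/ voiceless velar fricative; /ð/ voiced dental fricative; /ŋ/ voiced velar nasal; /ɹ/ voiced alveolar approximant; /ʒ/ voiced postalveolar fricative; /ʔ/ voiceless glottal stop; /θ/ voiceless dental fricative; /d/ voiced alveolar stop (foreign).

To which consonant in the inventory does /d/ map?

g

/g/ is closest: same manner (stop), place distance 3 (alveolar→velar), same voicing; total 3. Next closest is /n/ at distance 4.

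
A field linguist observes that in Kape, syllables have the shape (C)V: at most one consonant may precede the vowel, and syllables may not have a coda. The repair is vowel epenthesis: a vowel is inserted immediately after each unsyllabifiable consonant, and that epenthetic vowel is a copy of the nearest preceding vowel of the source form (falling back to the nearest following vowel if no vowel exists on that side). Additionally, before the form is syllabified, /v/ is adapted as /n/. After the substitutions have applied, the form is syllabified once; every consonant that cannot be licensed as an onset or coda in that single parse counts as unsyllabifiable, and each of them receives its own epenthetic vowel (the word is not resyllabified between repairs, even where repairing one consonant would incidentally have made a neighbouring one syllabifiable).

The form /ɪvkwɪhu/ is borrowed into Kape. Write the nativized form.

Substitution: /v/ → /n/, giving /ɪnkwɪhu/.
The consonants /n/, /k/ cannot be parsed into a legal (C)V syllable (no codas are permitted; onsets are limited to one consonant).
Inserting the epenthetic vowel yields /n/ → /nɪ/, /k/ → /kɪ/.

ɪnɪkɪwɪhu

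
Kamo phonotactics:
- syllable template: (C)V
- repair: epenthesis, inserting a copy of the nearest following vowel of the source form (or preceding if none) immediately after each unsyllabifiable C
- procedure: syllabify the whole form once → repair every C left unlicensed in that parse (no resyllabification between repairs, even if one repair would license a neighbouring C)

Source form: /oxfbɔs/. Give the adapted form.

oxɔfɔbɔsɔ

Under (C)V, the unsyllabifiable consonants are /x/, /f/, /s/ (no codas are permitted; onsets are limited to one consonant).
Epenthesis after each stranded consonant: /x/ → /xɔ/, /f/ → /fɔ/, /s/ → /sɔ/.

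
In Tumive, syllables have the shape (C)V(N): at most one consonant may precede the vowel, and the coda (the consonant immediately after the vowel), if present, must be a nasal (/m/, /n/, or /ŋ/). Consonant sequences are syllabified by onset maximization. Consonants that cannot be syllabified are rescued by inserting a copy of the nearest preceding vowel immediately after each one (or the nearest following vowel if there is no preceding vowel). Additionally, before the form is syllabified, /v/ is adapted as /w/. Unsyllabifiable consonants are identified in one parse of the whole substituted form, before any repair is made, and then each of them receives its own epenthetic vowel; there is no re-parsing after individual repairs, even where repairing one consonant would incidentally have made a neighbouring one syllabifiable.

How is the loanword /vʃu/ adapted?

Substitution: /v/ → /w/, giving /wʃu/.
Under (C)V(N), the unsyllabifiable consonants are /w/ (only a nasal (/m/, /n/, or /ŋ/) is licensed in coda position; onsets are limited to one consonant).
Inserting the epenthetic vowel yields /w/ → /wu/.

wuʃu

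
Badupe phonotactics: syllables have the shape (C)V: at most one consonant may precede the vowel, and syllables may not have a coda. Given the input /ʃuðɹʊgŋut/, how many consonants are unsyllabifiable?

3

The consonants /ð/, /g/, /t/ cannot be parsed into a legal (C)V syllable (no codas are permitted; onsets are limited to one consonant).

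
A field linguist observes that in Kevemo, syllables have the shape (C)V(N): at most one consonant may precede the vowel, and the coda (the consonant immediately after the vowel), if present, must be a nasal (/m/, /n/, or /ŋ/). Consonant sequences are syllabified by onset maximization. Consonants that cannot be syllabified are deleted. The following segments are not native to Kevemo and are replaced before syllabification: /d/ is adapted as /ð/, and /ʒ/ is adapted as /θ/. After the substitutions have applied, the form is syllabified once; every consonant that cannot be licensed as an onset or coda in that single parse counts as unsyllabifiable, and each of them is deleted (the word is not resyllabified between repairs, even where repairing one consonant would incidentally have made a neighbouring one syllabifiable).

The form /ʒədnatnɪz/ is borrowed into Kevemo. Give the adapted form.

Substitution: /ʒ/ → /θ/, /d/ → /ð/, giving /θəðnatnɪz/.
Under (C)V(N), the unsyllabifiable consonants are /ð/, /t/, /z/ (only a nasal (/m/, /n/, or /ŋ/) is licensed in coda position; onsets are limited to one consonant).
Each unlicensed consonant is deleted: /ð/, /t/, /z/.

θənanɪ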